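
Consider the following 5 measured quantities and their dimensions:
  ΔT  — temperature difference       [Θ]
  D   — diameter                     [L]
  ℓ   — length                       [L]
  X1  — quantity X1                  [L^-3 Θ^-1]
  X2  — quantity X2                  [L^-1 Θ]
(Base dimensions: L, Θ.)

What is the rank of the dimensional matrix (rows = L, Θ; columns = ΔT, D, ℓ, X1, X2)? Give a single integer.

2

Write exponents as rows L,Θ / cols ΔT,D,ℓ,X1,X2:
  L: [ 0  1  1 -3 -1]
  Θ: [ 1  0  0 -1  1]
RREF → pivots at {ΔT,D} ⇒ r = 2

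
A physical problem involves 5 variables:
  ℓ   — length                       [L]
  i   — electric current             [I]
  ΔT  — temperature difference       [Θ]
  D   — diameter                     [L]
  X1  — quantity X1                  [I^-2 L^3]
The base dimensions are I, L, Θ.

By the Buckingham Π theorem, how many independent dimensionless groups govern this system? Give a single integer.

Exponent matrix [I,L,Θ] × [ℓ,i,ΔT,D,X1]:
  I: [ 0  1  0  0 -2]
  L: [ 1  0  0  1  3]
  Θ: [ 0  0  1  0  0]
Row reduction gives pivot columns ℓ,i,ΔT; rank = 3
5 vars − rank 3 = 2 Π groups

2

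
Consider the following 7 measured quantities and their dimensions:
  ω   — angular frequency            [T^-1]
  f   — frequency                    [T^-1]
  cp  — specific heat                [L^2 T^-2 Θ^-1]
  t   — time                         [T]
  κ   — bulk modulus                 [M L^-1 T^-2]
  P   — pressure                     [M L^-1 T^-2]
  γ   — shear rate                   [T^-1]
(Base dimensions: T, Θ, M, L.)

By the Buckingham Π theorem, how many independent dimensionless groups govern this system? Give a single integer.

Dimensional matrix (T×Θ×M×L by ω×f×cp×t×κ×P×γ):
  T: [-1 -1 -2  1 -2 -2 -1]
  Θ: [ 0  0 -1  0  0  0  0]
  M: [ 0  0  0  0  1  1  0]
  L: [ 0  0  2  0 -1 -1  0]
RREF → pivots at {ω,cp,κ} ⇒ r = 3
n=7, r=3 ⇒ 4 dimensionless groups

4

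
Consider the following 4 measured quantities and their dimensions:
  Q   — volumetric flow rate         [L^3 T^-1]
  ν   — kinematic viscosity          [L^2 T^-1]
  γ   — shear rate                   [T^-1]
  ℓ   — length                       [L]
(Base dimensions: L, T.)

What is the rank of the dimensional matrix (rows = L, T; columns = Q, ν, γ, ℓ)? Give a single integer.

2

Exponent matrix [L,T] × [Q,ν,γ,ℓ]:
  L: [ 3  2  0  1]
  T: [-1 -1 -1  0]
RREF → pivots at {Q,ν} ⇒ r = 2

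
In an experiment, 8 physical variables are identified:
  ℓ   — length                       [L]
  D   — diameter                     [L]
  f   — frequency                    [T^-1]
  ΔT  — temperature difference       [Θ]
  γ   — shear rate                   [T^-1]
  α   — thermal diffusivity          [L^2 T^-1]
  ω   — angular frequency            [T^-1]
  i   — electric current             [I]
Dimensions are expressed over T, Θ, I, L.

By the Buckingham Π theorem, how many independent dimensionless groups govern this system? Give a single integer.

Dimensional matrix (T×Θ×I×L by ℓ×D×f×ΔT×γ×α×ω×i):
  T: [ 0  0 -1  0 -1 -1 -1  0]
  Θ: [ 0  0  0  1  0  0  0  0]
  I: [ 0  0  0  0  0  0  0  1]
  L: [ 1  1  0  0  0  2  0  0]
RREF → pivots at {ℓ,f,ΔT,i} ⇒ r = 4
8 vars − rank 4 = 4 Π groups

4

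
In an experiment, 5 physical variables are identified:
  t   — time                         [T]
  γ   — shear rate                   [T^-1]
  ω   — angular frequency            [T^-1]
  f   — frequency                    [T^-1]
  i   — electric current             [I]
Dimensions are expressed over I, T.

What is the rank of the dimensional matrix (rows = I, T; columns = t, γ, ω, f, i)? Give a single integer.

Exponent matrix [I,T] × [t,γ,ω,f,i]:
  I: [ 0  0  0  0  1]
  T: [ 1 -1 -1 -1  0]
RREF → pivots at {t,i} ⇒ r = 2

2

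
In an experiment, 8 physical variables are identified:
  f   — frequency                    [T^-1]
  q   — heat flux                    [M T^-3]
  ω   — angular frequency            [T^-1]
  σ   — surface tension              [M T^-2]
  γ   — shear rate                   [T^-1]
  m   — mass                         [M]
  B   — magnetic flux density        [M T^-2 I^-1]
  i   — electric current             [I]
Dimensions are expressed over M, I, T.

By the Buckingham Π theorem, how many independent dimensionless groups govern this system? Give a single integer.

Write exponents as rows M,I,T / cols f,q,ω,σ,γ,m,B,i:
  M: [ 0  1  0  1  0  1  1  0]
  I: [ 0  0  0  0  0  0 -1  1]
  T: [-1 -3 -1 -2 -1  0 -2  0]
RREF → pivots at {f,q,B} ⇒ r = 3
Π count = n − r = 8 − 3 = 5

5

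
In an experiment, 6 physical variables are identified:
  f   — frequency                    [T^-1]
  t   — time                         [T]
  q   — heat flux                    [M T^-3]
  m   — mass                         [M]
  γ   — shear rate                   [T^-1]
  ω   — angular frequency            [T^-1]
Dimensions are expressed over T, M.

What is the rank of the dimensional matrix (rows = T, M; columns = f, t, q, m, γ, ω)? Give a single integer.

Dimensional matrix (T×M by f×t×q×m×γ×ω):
  T: [-1  1 -3  0 -1 -1]
  M: [ 0  0  1  1  0  0]
Row reduction gives pivot columns f,q; rank = 2

2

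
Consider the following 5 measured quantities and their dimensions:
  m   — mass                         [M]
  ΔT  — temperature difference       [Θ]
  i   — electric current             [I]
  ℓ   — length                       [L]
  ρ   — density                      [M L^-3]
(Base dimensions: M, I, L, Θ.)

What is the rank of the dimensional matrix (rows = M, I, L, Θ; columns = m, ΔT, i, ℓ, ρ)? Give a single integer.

4

Write exponents as rows M,I,L,Θ / cols m,ΔT,i,ℓ,ρ:
  M: [ 1  0  0  0  1]
  I: [ 0  0  1  0  0]
  L: [ 0  0  0  1 -3]
  Θ: [ 0  1  0  0  0]
Echelon form has 4 nonzero rows (pivots: m,ΔT,i,ℓ)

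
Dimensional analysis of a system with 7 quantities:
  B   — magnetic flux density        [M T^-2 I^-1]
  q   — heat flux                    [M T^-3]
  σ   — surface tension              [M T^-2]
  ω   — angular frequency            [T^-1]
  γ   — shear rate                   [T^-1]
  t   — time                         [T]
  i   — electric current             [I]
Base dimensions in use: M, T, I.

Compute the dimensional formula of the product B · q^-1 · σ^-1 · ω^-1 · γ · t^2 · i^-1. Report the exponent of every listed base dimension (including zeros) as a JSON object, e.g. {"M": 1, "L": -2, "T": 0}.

Exponent matrix [M,T,I] × [B,q,σ,ω,γ,t,i]:
  M: [ 1  1  1  0  0  0  0]
  T: [-2 -3 -2 -1 -1  1  0]
  I: [-1  0  0  0  0  0  1]
  [M]: (1)·1+(-1)·1+(-1)·1+(-1)·0+(1)·0+(2)·0+(-1)·0 = -1
  [T]: (1)·-2+(-1)·-3+(-1)·-2+(-1)·-1+(1)·-1+(2)·1+(-1)·0 = 5
  [I]: (1)·-1+(-1)·0+(-1)·0+(-1)·0+(1)·0+(2)·0+(-1)·1 = -2
⇒ M^-1 T^5 I^-2

{"M": -1, "T": 5, "I": -2}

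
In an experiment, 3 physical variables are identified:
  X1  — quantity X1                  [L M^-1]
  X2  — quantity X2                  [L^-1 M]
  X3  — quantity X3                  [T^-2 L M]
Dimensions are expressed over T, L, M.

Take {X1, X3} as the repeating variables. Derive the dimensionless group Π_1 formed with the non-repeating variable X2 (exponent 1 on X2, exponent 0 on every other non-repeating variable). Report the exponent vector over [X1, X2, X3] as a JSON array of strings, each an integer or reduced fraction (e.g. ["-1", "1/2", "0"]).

Dimensional matrix (T×L×M by X1×X2×X3):
  T: [ 0  0 -2]
  L: [ 1 -1  1]
  M: [-1  1  1]
RREF → pivots at {X1,X3} ⇒ r = 2
Pivot set = {X1,X3}, free = {X2}
RREF:
  r0: [   1   -1    0]
  r1: [   0    0    1]
  r2: [   0    0    0]
Fix exponent of X2 at 1; solve each RREF row for its pivot's exponent:
  r0: exp(X1) + (-1)·1 = 0 ⇒ exp(X1) = 1
  r1: exp(X3) + (0)·1 = 0 ⇒ exp(X3) = 0
Π_1 = X1 · X2

["1", "1", "0"]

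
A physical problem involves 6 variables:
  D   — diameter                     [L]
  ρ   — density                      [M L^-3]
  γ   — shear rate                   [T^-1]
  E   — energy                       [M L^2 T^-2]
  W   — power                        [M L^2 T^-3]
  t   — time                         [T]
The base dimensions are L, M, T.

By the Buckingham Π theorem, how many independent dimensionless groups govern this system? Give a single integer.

Write exponents as rows L,M,T / cols D,ρ,γ,E,W,t:
  L: [ 1 -3  0  2  2  0]
  M: [ 0  1  0  1  1  0]
  T: [ 0  0 -1 -2 -3  1]
RREF → pivots at {D,ρ,γ} ⇒ r = 3
Π count = n − r = 6 − 3 = 3

3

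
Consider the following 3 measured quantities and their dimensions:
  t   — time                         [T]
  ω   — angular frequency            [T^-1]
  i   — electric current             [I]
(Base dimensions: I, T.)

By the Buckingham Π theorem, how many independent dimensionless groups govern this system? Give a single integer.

1

Dimensional matrix (I×T by t×ω×i):
  I: [ 0  0  1]
  T: [ 1 -1  0]
RREF → pivots at {t,i} ⇒ r = 2
n=3, r=2 ⇒ 1 dimensionless group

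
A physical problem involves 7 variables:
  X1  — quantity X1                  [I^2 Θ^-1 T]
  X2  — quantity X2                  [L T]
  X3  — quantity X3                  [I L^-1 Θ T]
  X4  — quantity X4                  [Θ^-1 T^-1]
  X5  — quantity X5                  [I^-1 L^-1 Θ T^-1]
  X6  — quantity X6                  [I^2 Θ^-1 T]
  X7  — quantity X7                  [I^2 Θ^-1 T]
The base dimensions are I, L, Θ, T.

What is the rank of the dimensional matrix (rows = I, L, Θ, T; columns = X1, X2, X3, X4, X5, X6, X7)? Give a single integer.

Write exponents as rows I,L,Θ,T / cols X1,X2,X3,X4,X5,X6,X7:
  I: [ 2  0  1  0 -1  2  2]
  L: [ 0  1 -1  0 -1  0  0]
  Θ: [-1  0  1 -1  1 -1 -1]
  T: [ 1  1  1 -1 -1  1  1]
Row reduction gives pivot columns X1,X2,X3; rank = 3

3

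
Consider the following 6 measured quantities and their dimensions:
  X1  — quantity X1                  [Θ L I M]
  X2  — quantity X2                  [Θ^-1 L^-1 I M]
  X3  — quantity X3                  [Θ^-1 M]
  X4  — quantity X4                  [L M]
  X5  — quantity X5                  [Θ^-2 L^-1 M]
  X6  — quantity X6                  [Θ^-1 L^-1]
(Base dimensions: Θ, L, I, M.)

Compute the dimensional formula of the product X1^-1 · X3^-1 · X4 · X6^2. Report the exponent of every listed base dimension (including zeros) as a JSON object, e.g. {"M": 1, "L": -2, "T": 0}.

Dimensional matrix (Θ×L×I×M by X1×X2×X3×X4×X5×X6):
  Θ: [ 1 -1 -1  0 -2 -1]
  L: [ 1 -1  0  1 -1 -1]
  I: [ 1  1  0  0  0  0]
  M: [ 1  1  1  1  1  0]
  [Θ]: (-1)·1+(-1)·-1+(1)·0+(2)·-1 = -2
  [L]: (-1)·1+(-1)·0+(1)·1+(2)·-1 = -2
  [I]: (-1)·1+(-1)·0+(1)·0+(2)·0 = -1
  [M]: (-1)·1+(-1)·1+(1)·1+(2)·0 = -1
⇒ Θ^-2 L^-2 I^-1 M^-1

{"Θ": -2, "L": -2, "I": -1, "M": -1}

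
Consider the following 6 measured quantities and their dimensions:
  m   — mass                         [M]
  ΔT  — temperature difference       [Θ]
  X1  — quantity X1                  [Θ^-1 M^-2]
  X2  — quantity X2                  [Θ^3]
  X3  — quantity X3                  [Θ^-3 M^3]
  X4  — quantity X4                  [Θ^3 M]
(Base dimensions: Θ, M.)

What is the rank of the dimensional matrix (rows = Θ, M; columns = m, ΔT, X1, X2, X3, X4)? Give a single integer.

2

Exponent matrix [Θ,M] × [m,ΔT,X1,X2,X3,X4]:
  Θ: [ 0  1 -1  3 -3  3]
  M: [ 1  0 -2  0  3  1]
Echelon form has 2 nonzero rows (pivots: m,ΔT)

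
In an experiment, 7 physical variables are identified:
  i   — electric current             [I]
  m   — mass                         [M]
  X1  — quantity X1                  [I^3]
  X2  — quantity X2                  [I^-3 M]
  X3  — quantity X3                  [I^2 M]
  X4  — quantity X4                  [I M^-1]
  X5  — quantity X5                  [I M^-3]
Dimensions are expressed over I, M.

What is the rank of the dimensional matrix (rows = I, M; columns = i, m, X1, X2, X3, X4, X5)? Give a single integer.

2

Dimensional matrix (I×M by i×m×X1×X2×X3×X4×X5):
  I: [ 1  0  3 -3  2  1  1]
  M: [ 0  1  0  1  1 -1 -3]
Echelon form has 2 nonzero rows (pivots: i,m)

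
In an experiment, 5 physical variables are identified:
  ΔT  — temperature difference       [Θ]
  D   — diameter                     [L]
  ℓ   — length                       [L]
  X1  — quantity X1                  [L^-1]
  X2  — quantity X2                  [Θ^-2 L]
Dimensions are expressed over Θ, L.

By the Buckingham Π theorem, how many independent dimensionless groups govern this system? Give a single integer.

3

Write exponents as rows Θ,L / cols ΔT,D,ℓ,X1,X2:
  Θ: [ 1  0  0  0 -2]
  L: [ 0  1  1 -1  1]
Echelon form has 2 nonzero rows (pivots: ΔT,D)
Π count = n − r = 5 − 2 = 3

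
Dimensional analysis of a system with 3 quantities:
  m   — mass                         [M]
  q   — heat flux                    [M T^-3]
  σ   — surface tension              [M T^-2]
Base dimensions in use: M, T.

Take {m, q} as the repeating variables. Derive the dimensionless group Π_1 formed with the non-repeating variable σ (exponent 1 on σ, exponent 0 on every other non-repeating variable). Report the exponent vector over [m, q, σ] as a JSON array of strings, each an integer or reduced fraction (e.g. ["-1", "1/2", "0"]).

Dimensional matrix (M×T by m×q×σ):
  M: [ 1  1  1]
  T: [ 0 -3 -2]
Echelon form has 2 nonzero rows (pivots: m,q)
Repeat: m,q; free: σ
RREF:
  r0: [   1    0  1/3]
  r1: [   0    1  2/3]
Fix exponent of σ at 1; solve each RREF row for its pivot's exponent:
  r0: exp(m) + (1/3)·1 = 0 ⇒ exp(m) = -1/3
  r1: exp(q) + (2/3)·1 = 0 ⇒ exp(q) = -2/3
Π_1 = m^(-1/3) · q^(-2/3) · σ

["-1/3", "-2/3", "1"]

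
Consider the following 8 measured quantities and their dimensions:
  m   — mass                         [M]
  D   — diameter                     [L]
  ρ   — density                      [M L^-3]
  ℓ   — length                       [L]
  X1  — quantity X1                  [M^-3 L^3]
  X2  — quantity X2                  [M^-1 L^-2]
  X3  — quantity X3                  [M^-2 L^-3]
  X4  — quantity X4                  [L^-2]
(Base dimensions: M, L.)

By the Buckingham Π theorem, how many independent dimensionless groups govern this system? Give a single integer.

Exponent matrix [M,L] × [m,D,ρ,ℓ,X1,X2,X3,X4]:
  M: [ 1  0  1  0 -3 -1 -2  0]
  L: [ 0  1 -3  1  3 -2 -3 -2]
Echelon form has 2 nonzero rows (pivots: m,D)
n=8, r=2 ⇒ 6 dimensionless groups

6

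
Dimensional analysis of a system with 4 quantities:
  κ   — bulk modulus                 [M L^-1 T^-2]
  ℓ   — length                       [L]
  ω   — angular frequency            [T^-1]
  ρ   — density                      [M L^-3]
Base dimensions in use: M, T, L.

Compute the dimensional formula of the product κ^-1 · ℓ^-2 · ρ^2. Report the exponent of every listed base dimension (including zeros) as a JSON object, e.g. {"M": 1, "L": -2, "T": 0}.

Dimensional matrix (M×T×L by κ×ℓ×ω×ρ):
  M: [ 1  0  0  1]
  T: [-2  0 -1  0]
  L: [-1  1  0 -3]
  [M]: (-1)·1+(-2)·0+(2)·1 = 1
  [T]: (-1)·-2+(-2)·0+(2)·0 = 2
  [L]: (-1)·-1+(-2)·1+(2)·-3 = -7
⇒ M T^2 L^-7

{"M": 1, "T": 2, "L": -7}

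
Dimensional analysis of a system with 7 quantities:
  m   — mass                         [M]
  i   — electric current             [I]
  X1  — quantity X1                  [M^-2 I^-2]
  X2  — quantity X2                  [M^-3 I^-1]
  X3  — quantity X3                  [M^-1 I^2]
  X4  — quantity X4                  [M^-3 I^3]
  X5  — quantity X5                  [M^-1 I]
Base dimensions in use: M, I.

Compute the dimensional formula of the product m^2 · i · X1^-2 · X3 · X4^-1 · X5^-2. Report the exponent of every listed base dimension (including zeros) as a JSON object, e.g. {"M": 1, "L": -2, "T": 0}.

{"M": 10, "I": 2}

Dimensional matrix (M×I by m×i×X1×X2×X3×X4×X5):
  M: [ 1  0 -2 -3 -1 -3 -1]
  I: [ 0  1 -2 -1  2  3  1]
  [M]: (2)·1+(1)·0+(-2)·-2+(1)·-1+(-1)·-3+(-2)·-1 = 10
  [I]: (2)·0+(1)·1+(-2)·-2+(1)·2+(-1)·3+(-2)·1 = 2
⇒ M^10 I^2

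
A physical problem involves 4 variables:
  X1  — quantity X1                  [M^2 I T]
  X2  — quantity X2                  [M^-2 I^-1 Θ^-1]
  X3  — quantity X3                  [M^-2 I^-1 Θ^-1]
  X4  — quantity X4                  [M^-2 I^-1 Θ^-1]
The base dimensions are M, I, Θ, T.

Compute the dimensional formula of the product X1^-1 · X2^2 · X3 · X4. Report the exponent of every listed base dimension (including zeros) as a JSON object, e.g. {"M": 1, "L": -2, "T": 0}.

{"M": -10, "I": -5, "Θ": -4, "T": -1}

Write exponents as rows M,I,Θ,T / cols X1,X2,X3,X4:
  M: [ 2 -2 -2 -2]
  I: [ 1 -1 -1 -1]
  Θ: [ 0 -1 -1 -1]
  T: [ 1  0  0  0]
  [M]: (-1)·2+(2)·-2+(1)·-2+(1)·-2 = -10
  [I]: (-1)·1+(2)·-1+(1)·-1+(1)·-1 = -5
  [Θ]: (-1)·0+(2)·-1+(1)·-1+(1)·-1 = -4
  [T]: (-1)·1+(2)·0+(1)·0+(1)·0 = -1
⇒ M^-10 I^-5 Θ^-4 T^-1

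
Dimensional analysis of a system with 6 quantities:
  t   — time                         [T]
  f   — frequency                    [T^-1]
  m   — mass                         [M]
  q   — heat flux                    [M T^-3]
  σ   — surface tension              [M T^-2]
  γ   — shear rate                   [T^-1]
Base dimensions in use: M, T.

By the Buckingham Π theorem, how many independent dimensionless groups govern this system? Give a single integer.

4

Write exponents as rows M,T / cols t,f,m,q,σ,γ:
  M: [ 0  0  1  1  1  0]
  T: [ 1 -1  0 -3 -2 -1]
Echelon form has 2 nonzero rows (pivots: t,m)
n=6, r=2 ⇒ 4 dimensionless groups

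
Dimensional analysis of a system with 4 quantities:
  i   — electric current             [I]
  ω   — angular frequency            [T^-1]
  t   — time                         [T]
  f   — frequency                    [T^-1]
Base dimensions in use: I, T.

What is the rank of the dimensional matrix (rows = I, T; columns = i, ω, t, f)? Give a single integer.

Dimensional matrix (I×T by i×ω×t×f):
  I: [ 1  0  0  0]
  T: [ 0 -1  1 -1]
Row reduction gives pivot columns i,ω; rank = 2

2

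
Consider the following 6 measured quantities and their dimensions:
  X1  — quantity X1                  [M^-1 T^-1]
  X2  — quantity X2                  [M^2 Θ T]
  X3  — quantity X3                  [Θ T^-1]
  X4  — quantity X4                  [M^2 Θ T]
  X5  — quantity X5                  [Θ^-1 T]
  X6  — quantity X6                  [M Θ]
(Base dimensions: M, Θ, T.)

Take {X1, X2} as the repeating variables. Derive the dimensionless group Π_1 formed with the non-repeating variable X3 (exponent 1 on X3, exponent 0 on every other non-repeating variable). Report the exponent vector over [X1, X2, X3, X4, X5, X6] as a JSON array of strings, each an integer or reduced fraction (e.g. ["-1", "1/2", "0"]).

Dimensional matrix (M×Θ×T by X1×X2×X3×X4×X5×X6):
  M: [-1  2  0  2  0  1]
  Θ: [ 0  1  1  1 -1  1]
  T: [-1  1 -1  1  1  0]
RREF → pivots at {X1,X2} ⇒ r = 2
Repeat: X1,X2; free: X3,X4,X5,X6
RREF:
  r0: [   1    0    2    0   -2    1]
  r1: [   0    1    1    1   -1    1]
  r2: [   0    0    0    0    0    0]
Fix exponent of X3 at 1, X4 at 0, X5 at 0, X6 at 0; solve each RREF row for its pivot's exponent:
  r0: exp(X1) + (2)·1 = 0 ⇒ exp(X1) = -2
  r1: exp(X2) + (1)·1 = 0 ⇒ exp(X2) = -1
Π_1 = X1^-2 · X2^-1 · X3

["-2", "-1", "1", "0", "0", "0"]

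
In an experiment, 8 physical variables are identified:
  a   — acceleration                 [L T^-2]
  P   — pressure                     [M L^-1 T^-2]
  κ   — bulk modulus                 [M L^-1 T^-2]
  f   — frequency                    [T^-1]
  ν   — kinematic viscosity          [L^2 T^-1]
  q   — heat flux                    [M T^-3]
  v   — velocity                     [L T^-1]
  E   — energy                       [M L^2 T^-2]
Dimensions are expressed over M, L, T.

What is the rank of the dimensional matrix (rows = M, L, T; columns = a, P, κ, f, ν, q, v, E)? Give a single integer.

3

Dimensional matrix (M×L×T by a×P×κ×f×ν×q×v×E):
  M: [ 0  1  1  0  0  1  0  1]
  L: [ 1 -1 -1  0  2  0  1  2]
  T: [-2 -2 -2 -1 -1 -3 -1 -2]
RREF → pivots at {a,P,f} ⇒ r = 3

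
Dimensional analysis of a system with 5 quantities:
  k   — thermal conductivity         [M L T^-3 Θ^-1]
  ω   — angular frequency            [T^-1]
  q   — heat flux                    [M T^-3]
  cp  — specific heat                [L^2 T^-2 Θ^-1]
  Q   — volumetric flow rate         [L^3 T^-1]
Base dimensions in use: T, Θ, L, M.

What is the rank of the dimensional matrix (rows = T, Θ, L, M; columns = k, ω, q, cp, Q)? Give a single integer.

Write exponents as rows T,Θ,L,M / cols k,ω,q,cp,Q:
  T: [-3 -1 -3 -2 -1]
  Θ: [-1  0  0 -1  0]
  L: [ 1  0  0  2  3]
  M: [ 1  0  1  0  0]
Echelon form has 4 nonzero rows (pivots: k,ω,q,cp)

4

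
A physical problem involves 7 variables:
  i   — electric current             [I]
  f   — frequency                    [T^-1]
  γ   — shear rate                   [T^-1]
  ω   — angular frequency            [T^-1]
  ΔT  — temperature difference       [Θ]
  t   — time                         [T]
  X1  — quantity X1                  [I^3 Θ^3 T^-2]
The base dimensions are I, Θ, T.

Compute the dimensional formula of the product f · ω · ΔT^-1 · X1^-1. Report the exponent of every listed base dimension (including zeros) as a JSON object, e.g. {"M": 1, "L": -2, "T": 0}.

{"I": -3, "Θ": -4, "T": 0}

Write exponents as rows I,Θ,T / cols i,f,γ,ω,ΔT,t,X1:
  I: [ 1  0  0  0  0  0  3]
  Θ: [ 0  0  0  0  1  0  3]
  T: [ 0 -1 -1 -1  0  1 -2]
  [I]: (1)·0+(1)·0+(-1)·0+(-1)·3 = -3
  [Θ]: (1)·0+(1)·0+(-1)·1+(-1)·3 = -4
  [T]: (1)·-1+(1)·-1+(-1)·0+(-1)·-2 = 0
⇒ I^-3 Θ^-4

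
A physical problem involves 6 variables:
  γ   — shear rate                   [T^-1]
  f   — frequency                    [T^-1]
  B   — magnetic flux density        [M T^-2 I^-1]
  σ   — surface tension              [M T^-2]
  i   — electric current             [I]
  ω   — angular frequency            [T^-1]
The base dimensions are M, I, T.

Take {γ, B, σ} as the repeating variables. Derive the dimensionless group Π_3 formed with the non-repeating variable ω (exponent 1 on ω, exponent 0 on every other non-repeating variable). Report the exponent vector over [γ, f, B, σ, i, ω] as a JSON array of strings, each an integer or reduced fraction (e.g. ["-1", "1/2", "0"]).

Exponent matrix [M,I,T] × [γ,f,B,σ,i,ω]:
  M: [ 0  0  1  1  0  0]
  I: [ 0  0 -1  0  1  0]
  T: [-1 -1 -2 -2  0 -1]
Echelon form has 3 nonzero rows (pivots: γ,B,σ)
Pivot set = {γ,B,σ}, free = {f,i,ω}
RREF:
  r0: [   1    1    0    0    0    1]
  r1: [   0    0    1    0   -1    0]
  r2: [   0    0    0    1    1    0]
Fix exponent of ω at 1, f at 0, i at 0; solve each RREF row for its pivot's exponent:
  r0: exp(γ) + (1)·1 = 0 ⇒ exp(γ) = -1
  r1: exp(B) + (0)·1 = 0 ⇒ exp(B) = 0
  r2: exp(σ) + (0)·1 = 0 ⇒ exp(σ) = 0
Π_3 = γ^-1 · ω

["-1", "0", "0", "0", "0", "1"]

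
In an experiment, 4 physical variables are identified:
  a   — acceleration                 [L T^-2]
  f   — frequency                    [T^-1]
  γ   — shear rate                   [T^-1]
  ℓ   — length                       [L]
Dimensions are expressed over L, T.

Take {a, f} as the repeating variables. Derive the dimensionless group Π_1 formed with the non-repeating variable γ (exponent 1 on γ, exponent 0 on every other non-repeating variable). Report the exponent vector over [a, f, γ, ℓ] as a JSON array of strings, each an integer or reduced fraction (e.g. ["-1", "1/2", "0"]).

Exponent matrix [L,T] × [a,f,γ,ℓ]:
  L: [ 1  0  0  1]
  T: [-2 -1 -1  0]
RREF → pivots at {a,f} ⇒ r = 2
Pivot set = {a,f}, free = {γ,ℓ}
RREF:
  r0: [   1    0    0    1]
  r1: [   0    1    1   -2]
Fix exponent of γ at 1, ℓ at 0; solve each RREF row for its pivot's exponent:
  r0: exp(a) + (0)·1 = 0 ⇒ exp(a) = 0
  r1: exp(f) + (1)·1 = 0 ⇒ exp(f) = -1
Π_1 = f^-1 · γ

["0", "-1", "1", "0"]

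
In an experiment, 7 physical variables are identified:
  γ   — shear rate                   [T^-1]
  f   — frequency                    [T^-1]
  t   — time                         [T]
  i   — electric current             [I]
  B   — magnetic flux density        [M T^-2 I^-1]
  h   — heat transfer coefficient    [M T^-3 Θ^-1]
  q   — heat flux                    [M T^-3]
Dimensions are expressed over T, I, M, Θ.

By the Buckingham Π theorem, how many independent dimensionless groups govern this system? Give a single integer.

Write exponents as rows T,I,M,Θ / cols γ,f,t,i,B,h,q:
  T: [-1 -1  1  0 -2 -3 -3]
  I: [ 0  0  0  1 -1  0  0]
  M: [ 0  0  0  0  1  1  1]
  Θ: [ 0  0  0  0  0 -1  0]
Echelon form has 4 nonzero rows (pivots: γ,i,B,h)
Π count = n − r = 7 − 4 = 3

3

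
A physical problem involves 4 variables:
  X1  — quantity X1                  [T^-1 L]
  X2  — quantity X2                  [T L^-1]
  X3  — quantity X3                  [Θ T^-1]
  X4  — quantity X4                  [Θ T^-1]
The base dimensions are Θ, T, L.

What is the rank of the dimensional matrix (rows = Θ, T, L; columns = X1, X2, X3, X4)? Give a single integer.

Exponent matrix [Θ,T,L] × [X1,X2,X3,X4]:
  Θ: [ 0  0  1  1]
  T: [-1  1 -1 -1]
  L: [ 1 -1  0  0]
RREF → pivots at {X1,X3} ⇒ r = 2

2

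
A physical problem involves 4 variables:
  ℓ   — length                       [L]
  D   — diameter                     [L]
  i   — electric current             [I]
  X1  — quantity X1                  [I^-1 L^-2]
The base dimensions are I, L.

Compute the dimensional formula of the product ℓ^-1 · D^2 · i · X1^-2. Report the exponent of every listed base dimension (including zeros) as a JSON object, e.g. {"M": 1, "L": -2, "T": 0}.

{"I": 3, "L": 5}

Exponent matrix [I,L] × [ℓ,D,i,X1]:
  I: [ 0  0  1 -1]
  L: [ 1  1  0 -2]
  [I]: (-1)·0+(2)·0+(1)·1+(-2)·-1 = 3
  [L]: (-1)·1+(2)·1+(1)·0+(-2)·-2 = 5
⇒ I^3 L^5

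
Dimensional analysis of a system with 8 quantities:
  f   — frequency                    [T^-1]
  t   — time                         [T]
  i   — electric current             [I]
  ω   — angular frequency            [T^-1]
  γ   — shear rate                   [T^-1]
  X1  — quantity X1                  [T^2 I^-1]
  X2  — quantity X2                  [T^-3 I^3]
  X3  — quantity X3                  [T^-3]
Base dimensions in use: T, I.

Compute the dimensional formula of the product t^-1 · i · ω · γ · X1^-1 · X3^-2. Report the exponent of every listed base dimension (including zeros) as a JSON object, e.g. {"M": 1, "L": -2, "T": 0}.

Dimensional matrix (T×I by f×t×i×ω×γ×X1×X2×X3):
  T: [-1  1  0 -1 -1  2 -3 -3]
  I: [ 0  0  1  0  0 -1  3  0]
  [T]: (-1)·1+(1)·0+(1)·-1+(1)·-1+(-1)·2+(-2)·-3 = 1
  [I]: (-1)·0+(1)·1+(1)·0+(1)·0+(-1)·-1+(-2)·0 = 2
⇒ T I^2

{"T": 1, "I": 2}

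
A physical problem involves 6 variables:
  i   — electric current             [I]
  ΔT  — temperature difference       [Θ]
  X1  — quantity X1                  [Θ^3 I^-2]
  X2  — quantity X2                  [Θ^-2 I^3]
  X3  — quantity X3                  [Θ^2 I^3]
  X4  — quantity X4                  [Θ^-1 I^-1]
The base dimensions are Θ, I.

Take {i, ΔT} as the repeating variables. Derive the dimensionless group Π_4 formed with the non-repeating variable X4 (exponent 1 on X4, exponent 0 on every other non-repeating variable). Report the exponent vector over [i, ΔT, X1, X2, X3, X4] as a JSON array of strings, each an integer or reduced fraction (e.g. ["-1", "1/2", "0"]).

Write exponents as rows Θ,I / cols i,ΔT,X1,X2,X3,X4:
  Θ: [ 0  1  3 -2  2 -1]
  I: [ 1  0 -2  3  3 -1]
RREF → pivots at {i,ΔT} ⇒ r = 2
Pivot set = {i,ΔT}, free = {X1,X2,X3,X4}
RREF:
  r0: [   1    0   -2    3    3   -1]
  r1: [   0    1    3   -2    2   -1]
Fix exponent of X4 at 1, X1 at 0, X2 at 0, X3 at 0; solve each RREF row for its pivot's exponent:
  r0: exp(i) + (-1)·1 = 0 ⇒ exp(i) = 1
  r1: exp(ΔT) + (-1)·1 = 0 ⇒ exp(ΔT) = 1
Π_4 = i · ΔT · X4

["1", "1", "0", "0", "0", "1"]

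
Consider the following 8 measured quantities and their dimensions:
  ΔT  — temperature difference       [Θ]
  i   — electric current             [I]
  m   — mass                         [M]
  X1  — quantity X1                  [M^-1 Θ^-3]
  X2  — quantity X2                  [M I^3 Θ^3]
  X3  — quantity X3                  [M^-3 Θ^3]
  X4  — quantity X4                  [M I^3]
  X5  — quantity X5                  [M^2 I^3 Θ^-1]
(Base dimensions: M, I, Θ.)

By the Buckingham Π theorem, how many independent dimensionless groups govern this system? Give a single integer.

5

Exponent matrix [M,I,Θ] × [ΔT,i,m,X1,X2,X3,X4,X5]:
  M: [ 0  0  1 -1  1 -3  1  2]
  I: [ 0  1  0  0  3  0  3  3]
  Θ: [ 1  0  0 -3  3  3  0 -1]
RREF → pivots at {ΔT,i,m} ⇒ r = 3
n=8, r=3 ⇒ 5 dimensionless groups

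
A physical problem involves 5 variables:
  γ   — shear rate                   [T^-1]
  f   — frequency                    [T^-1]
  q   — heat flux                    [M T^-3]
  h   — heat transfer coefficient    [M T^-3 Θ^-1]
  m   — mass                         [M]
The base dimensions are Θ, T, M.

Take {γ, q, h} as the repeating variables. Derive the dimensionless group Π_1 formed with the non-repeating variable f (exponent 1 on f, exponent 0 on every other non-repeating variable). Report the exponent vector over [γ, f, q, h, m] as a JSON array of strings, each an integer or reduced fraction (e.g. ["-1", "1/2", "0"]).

Write exponents as rows Θ,T,M / cols γ,f,q,h,m:
  Θ: [ 0  0  0 -1  0]
  T: [-1 -1 -3 -3  0]
  M: [ 0  0  1  1  1]
RREF → pivots at {γ,q,h} ⇒ r = 3
Pivot set = {γ,q,h}, free = {f,m}
RREF:
  r0: [   1    1    0    0   -3]
  r1: [   0    0    1    0    1]
  r2: [   0    0    0    1    0]
Fix exponent of f at 1, m at 0; solve each RREF row for its pivot's exponent:
  r0: exp(γ) + (1)·1 = 0 ⇒ exp(γ) = -1
  r1: exp(q) + (0)·1 = 0 ⇒ exp(q) = 0
  r2: exp(h) + (0)·1 = 0 ⇒ exp(h) = 0
Π_1 = γ^-1 · f

["-1", "1", "0", "0", "0"]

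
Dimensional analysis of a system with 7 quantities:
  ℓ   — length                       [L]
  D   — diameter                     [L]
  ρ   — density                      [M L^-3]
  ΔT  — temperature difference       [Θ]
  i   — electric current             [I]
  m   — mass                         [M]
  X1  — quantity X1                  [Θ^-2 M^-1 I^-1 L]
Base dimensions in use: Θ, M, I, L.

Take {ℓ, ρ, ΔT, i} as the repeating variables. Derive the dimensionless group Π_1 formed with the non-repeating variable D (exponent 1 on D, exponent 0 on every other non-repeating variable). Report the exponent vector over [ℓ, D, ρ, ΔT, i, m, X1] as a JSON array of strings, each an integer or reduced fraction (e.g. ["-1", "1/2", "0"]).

["-1", "1", "0", "0", "0", "0", "0"]

Dimensional matrix (Θ×M×I×L by ℓ×D×ρ×ΔT×i×m×X1):
  Θ: [ 0  0  0  1  0  0 -2]
  M: [ 0  0  1  0  0  1 -1]
  I: [ 0  0  0  0  1  0 -1]
  L: [ 1  1 -3  0  0  0  1]
RREF → pivots at {ℓ,ρ,ΔT,i} ⇒ r = 4
Pivot set = {ℓ,ρ,ΔT,i}, free = {D,m,X1}
RREF:
  r0: [   1    1    0    0    0    3   -2]
  r1: [   0    0    1    0    0    1   -1]
  r2: [   0    0    0    1    0    0   -2]
  r3: [   0    0    0    0    1    0   -1]
Fix exponent of D at 1, m at 0, X1 at 0; solve each RREF row for its pivot's exponent:
  r0: exp(ℓ) + (1)·1 = 0 ⇒ exp(ℓ) = -1
  r1: exp(ρ) + (0)·1 = 0 ⇒ exp(ρ) = 0
  r2: exp(ΔT) + (0)·1 = 0 ⇒ exp(ΔT) = 0
  r3: exp(i) + (0)·1 = 0 ⇒ exp(i) = 0
Π_1 = ℓ^-1 · D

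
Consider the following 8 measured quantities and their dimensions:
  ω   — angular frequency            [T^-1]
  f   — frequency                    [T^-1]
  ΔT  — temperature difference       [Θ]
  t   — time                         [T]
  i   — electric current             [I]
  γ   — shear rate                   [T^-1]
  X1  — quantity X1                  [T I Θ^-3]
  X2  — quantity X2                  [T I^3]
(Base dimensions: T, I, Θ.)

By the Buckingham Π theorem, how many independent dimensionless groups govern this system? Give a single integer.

5

Dimensional matrix (T×I×Θ by ω×f×ΔT×t×i×γ×X1×X2):
  T: [-1 -1  0  1  0 -1  1  1]
  I: [ 0  0  0  0  1  0  1  3]
  Θ: [ 0  0  1  0  0  0 -3  0]
Row reduction gives pivot columns ω,ΔT,i; rank = 3
n=8, r=3 ⇒ 5 dimensionless groups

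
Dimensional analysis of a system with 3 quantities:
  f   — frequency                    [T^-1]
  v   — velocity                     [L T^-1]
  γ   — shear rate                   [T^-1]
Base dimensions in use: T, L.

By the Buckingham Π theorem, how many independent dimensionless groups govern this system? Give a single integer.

1

Write exponents as rows T,L / cols f,v,γ:
  T: [-1 -1 -1]
  L: [ 0  1  0]
Row reduction gives pivot columns f,v; rank = 2
3 vars − rank 2 = 1 Π group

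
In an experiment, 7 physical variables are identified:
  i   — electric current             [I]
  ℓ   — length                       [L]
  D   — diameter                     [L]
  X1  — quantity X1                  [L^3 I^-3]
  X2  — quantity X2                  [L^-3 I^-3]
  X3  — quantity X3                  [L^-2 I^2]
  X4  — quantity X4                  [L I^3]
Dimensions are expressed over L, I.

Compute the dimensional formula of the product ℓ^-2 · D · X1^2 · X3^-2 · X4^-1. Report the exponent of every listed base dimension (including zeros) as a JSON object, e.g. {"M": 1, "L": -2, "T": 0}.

{"L": 8, "I": -13}

Exponent matrix [L,I] × [i,ℓ,D,X1,X2,X3,X4]:
  L: [ 0  1  1  3 -3 -2  1]
  I: [ 1  0  0 -3 -3  2  3]
  [L]: (-2)·1+(1)·1+(2)·3+(-2)·-2+(-1)·1 = 8
  [I]: (-2)·0+(1)·0+(2)·-3+(-2)·2+(-1)·3 = -13
⇒ L^8 I^-13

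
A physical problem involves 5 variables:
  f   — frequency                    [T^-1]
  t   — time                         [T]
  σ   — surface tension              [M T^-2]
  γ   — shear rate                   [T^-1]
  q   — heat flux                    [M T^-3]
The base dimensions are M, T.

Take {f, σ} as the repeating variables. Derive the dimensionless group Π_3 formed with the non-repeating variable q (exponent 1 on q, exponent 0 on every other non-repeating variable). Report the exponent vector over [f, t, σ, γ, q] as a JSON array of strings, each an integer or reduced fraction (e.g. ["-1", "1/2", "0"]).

Dimensional matrix (M×T by f×t×σ×γ×q):
  M: [ 0  0  1  0  1]
  T: [-1  1 -2 -1 -3]
Echelon form has 2 nonzero rows (pivots: f,σ)
Pivot set = {f,σ}, free = {t,γ,q}
RREF:
  r0: [   1   -1    0    1    1]
  r1: [   0    0    1    0    1]
Fix exponent of q at 1, t at 0, γ at 0; solve each RREF row for its pivot's exponent:
  r0: exp(f) + (1)·1 = 0 ⇒ exp(f) = -1
  r1: exp(σ) + (1)·1 = 0 ⇒ exp(σ) = -1
Π_3 = f^-1 · σ^-1 · q

["-1", "0", "-1", "0", "1"]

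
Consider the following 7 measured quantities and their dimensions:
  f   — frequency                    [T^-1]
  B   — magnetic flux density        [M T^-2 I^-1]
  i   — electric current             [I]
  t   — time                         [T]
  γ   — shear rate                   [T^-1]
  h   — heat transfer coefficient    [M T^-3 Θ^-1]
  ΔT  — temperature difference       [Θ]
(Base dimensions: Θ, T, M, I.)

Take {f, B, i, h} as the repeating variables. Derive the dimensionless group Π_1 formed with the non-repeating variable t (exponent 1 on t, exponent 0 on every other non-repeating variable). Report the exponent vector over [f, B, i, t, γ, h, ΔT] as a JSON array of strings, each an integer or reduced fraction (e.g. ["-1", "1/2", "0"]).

["1", "0", "0", "1", "0", "0", "0"]

Dimensional matrix (Θ×T×M×I by f×B×i×t×γ×h×ΔT):
  Θ: [ 0  0  0  0  0 -1  1]
  T: [-1 -2  0  1 -1 -3  0]
  M: [ 0  1  0  0  0  1  0]
  I: [ 0 -1  1  0  0  0  0]
RREF → pivots at {f,B,i,h} ⇒ r = 4
Repeat: f,B,i,h; free: t,γ,ΔT
RREF:
  r0: [   1    0    0   -1    1    0    1]
  r1: [   0    1    0    0    0    0    1]
  r2: [   0    0    1    0    0    0    1]
  r3: [   0    0    0    0    0    1   -1]
Fix exponent of t at 1, γ at 0, ΔT at 0; solve each RREF row for its pivot's exponent:
  r0: exp(f) + (-1)·1 = 0 ⇒ exp(f) = 1
  r1: exp(B) + (0)·1 = 0 ⇒ exp(B) = 0
  r2: exp(i) + (0)·1 = 0 ⇒ exp(i) = 0
  r3: exp(h) + (0)·1 = 0 ⇒ exp(h) = 0
Π_1 = f · t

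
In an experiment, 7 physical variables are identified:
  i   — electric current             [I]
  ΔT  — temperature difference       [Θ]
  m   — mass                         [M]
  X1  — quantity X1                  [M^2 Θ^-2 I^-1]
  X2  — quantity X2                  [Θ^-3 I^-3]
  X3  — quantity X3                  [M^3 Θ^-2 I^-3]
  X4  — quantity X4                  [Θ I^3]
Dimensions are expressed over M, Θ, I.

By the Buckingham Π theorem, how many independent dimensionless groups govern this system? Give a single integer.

4

Write exponents as rows M,Θ,I / cols i,ΔT,m,X1,X2,X3,X4:
  M: [ 0  0  1  2  0  3  0]
  Θ: [ 0  1  0 -2 -3 -2  1]
  I: [ 1  0  0 -1 -3 -3  3]
Row reduction gives pivot columns i,ΔT,m; rank = 3
Π count = n − r = 7 − 3 = 4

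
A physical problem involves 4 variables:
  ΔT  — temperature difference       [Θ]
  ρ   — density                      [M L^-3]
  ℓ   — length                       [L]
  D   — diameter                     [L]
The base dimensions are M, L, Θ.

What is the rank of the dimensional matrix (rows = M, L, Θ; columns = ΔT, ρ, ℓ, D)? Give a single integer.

3

Exponent matrix [M,L,Θ] × [ΔT,ρ,ℓ,D]:
  M: [ 0  1  0  0]
  L: [ 0 -3  1  1]
  Θ: [ 1  0  0  0]
RREF → pivots at {ΔT,ρ,ℓ} ⇒ r = 3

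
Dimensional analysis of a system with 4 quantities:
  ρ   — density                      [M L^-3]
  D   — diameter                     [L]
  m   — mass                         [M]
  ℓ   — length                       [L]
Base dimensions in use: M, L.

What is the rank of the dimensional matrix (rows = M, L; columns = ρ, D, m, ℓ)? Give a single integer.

Write exponents as rows M,L / cols ρ,D,m,ℓ:
  M: [ 1  0  1  0]
  L: [-3  1  0  1]
RREF → pivots at {ρ,D} ⇒ r = 2

2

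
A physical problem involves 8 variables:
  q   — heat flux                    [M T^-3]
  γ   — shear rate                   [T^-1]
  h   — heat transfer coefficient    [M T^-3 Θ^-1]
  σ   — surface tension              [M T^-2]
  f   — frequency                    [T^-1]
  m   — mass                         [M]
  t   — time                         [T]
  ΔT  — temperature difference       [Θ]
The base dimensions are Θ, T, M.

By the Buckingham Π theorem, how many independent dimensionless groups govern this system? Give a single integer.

5

Exponent matrix [Θ,T,M] × [q,γ,h,σ,f,m,t,ΔT]:
  Θ: [ 0  0 -1  0  0  0  0  1]
  T: [-3 -1 -3 -2 -1  0  1  0]
  M: [ 1  0  1  1  0  1  0  0]
RREF → pivots at {q,γ,h} ⇒ r = 3
n=8, r=3 ⇒ 5 dimensionless groups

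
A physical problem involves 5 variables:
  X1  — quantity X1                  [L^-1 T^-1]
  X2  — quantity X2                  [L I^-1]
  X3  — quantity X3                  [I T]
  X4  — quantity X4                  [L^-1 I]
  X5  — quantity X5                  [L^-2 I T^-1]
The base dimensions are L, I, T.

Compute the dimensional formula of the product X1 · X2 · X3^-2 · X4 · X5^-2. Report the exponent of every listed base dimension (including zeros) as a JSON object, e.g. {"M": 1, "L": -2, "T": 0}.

{"L": 3, "I": -4, "T": -1}

Exponent matrix [L,I,T] × [X1,X2,X3,X4,X5]:
  L: [-1  1  0 -1 -2]
  I: [ 0 -1  1  1  1]
  T: [-1  0  1  0 -1]
  [L]: (1)·-1+(1)·1+(-2)·0+(1)·-1+(-2)·-2 = 3
  [I]: (1)·0+(1)·-1+(-2)·1+(1)·1+(-2)·1 = -4
  [T]: (1)·-1+(1)·0+(-2)·1+(1)·0+(-2)·-1 = -1
⇒ L^3 I^-4 T^-1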